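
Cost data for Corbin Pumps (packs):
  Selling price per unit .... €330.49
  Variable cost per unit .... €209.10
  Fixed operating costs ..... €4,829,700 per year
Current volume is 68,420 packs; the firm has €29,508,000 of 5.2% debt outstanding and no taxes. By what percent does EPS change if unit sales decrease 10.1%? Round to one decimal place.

Contribution at this volume is 68,420 × €121.39 = €8,305,503.80.
EBIT = €8,305,503.80 − €4,829,700 = €3,475,803.80.
After interest of €1,534,416.00, pre-tax earnings = €1,941,387.80.
DCL = total CM / (EBIT − I) = €8,305,503.80 / €1,941,387.80 = 4.2781.
%ΔEPS = DCL × %ΔSales = 4.2781 × -10.1% = -43.2%.

-43.2%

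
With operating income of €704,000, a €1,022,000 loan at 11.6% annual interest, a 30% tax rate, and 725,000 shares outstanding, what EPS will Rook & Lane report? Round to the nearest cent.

Pre-tax income = €704,000 − €118,552.00 = €585,448.00.
Net income = €585,448.00 × (1 − 0.30) = €409,813.60.
Per share: €409,813.60 / 725,000 shares = €0.57.

€0.57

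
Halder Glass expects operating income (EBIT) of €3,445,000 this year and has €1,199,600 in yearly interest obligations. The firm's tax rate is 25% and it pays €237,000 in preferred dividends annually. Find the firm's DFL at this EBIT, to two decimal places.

1.79

Annual interest charges come to €1,199,600.00.
Pre-tax preferred-dividend burden = €237,000 ÷ (1 − 0.25) = €316,000.00.
DFL = EBIT ÷ [EBIT − I − D_p/(1−t)] = €3,445,000 ÷ [€3,445,000 − €1,199,600.00 − €316,000.00] = €3,445,000 ÷ €1,929,400.00 = 1.7855.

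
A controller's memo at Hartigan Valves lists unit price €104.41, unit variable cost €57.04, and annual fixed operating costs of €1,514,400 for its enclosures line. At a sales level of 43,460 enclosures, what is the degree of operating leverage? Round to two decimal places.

At 43,460 units, contribution = 43,460 × €47.37 = €2,058,700.20.
Subtracting fixed costs: EBIT = €2,058,700.20 − €1,514,400 = €544,300.20.
Degree of operating leverage = €2,058,700.20 / €544,300.20 = 3.7823.

3.78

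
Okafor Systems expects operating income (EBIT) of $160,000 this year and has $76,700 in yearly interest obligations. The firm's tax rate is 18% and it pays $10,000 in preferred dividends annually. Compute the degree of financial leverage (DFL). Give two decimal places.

2.25

Interest = $76,700.00.
Preferred dividends grossed up pre-tax: $10,000 / (1 − 0.18) = $12,195.12.
DFL = EBIT ÷ [EBIT − I − D_p/(1−t)] = $160,000 ÷ [$160,000 − $76,700.00 − $12,195.12] = $160,000 ÷ $71,104.88 = 2.2502.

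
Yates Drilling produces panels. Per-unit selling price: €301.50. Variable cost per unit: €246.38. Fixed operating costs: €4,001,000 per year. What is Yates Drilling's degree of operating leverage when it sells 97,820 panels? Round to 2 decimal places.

At 97,820 units, contribution = 97,820 × €55.12 = €5,391,838.40.
EBIT = €5,391,838.40 − €4,001,000 = €1,390,838.40.
DOL = contribution ÷ EBIT = €5,391,838.40 ÷ €1,390,838.40 = 3.8767.

3.88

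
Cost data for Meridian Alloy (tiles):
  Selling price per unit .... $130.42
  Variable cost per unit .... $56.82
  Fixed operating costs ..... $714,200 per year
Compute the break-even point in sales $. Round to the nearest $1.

$1,265,570

Contribution margin per unit = $130.42 − $56.82 = $73.60, a CM ratio of $73.60 ÷ $130.42 = 0.5643.
Break-even revenue = fixed costs × price ÷ CM = $714,200 × $130.42 ÷ $73.60 = $1,265,570.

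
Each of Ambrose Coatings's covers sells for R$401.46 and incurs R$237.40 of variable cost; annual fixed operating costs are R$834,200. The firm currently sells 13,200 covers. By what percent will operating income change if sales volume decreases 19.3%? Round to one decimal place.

Total contribution margin = 13,200 × R$164.06 = R$2,165,592.00.
Subtracting fixed costs: EBIT = R$2,165,592.00 − R$834,200 = R$1,331,392.00.
DOL = contribution ÷ EBIT = R$2,165,592.00 ÷ R$1,331,392.00 = 1.6266.
%ΔEBIT = DOL × %ΔSales = 1.6266 × -19.3% = -31.4%.

-31.4%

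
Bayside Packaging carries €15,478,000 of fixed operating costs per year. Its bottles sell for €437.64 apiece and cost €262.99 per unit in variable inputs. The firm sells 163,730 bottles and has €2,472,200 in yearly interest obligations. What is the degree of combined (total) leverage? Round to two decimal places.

Contribution at this volume is 163,730 × €174.65 = €28,595,444.50.
Operating income = contribution − fixed costs = €28,595,444.50 − €15,478,000 = €13,117,444.50. Interest = €2,472,200.00, so EBIT − I = €10,645,244.50.
Degree of total leverage = total CM / (EBIT − interest) = €28,595,444.50 / €10,645,244.50 = 2.6862.

2.69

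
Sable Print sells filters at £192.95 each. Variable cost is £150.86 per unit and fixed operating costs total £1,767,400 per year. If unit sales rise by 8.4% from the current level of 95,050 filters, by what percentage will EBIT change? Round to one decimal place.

+15.0%

Total contribution margin = 95,050 × £42.09 = £4,000,654.50.
EBIT = £4,000,654.50 − £1,767,400 = £2,233,254.50.
Degree of operating leverage = £4,000,654.50 / £2,233,254.50 = 1.7914.
Operating income changes by 1.7914 × +8.4% = +15.0%.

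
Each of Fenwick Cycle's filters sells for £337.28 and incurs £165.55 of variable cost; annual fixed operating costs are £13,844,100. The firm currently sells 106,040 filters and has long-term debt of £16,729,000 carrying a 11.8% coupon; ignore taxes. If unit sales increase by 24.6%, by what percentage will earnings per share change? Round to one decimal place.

Contribution at this volume is 106,040 × £171.73 = £18,210,249.20.
EBIT = £18,210,249.20 − £13,844,100 = £4,366,149.20.
Interest = £1,974,022.00, so EBIT − I = £2,392,127.20.
DCL = total CM / (EBIT − I) = £18,210,249.20 / £2,392,127.20 = 7.6126.
%ΔEPS = DCL × %ΔSales = 7.6126 × +24.6% = +187.3%.

+187.3%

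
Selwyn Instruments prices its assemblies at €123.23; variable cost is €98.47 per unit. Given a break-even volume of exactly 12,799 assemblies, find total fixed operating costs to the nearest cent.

Contribution margin per unit = €123.23 − €98.47 = €24.76.
Since BE = FC / CM, FC = 12,799 × €24.76 = €316,903.24.

€316,903.24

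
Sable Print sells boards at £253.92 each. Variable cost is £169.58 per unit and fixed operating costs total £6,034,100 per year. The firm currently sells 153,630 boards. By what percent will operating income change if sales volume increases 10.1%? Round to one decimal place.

+18.9%

Total contribution margin = 153,630 × £84.34 = £12,957,154.20.
Subtracting fixed costs: EBIT = £12,957,154.20 − £6,034,100 = £6,923,054.20.
So DOL = total CM / EBIT = £12,957,154.20 / £6,923,054.20 = 1.8716.
%ΔEBIT = DOL × %ΔSales = 1.8716 × +10.1% = +18.9%.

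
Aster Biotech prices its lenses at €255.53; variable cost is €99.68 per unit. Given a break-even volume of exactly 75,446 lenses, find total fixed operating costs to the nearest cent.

€11,758,259.10

Each unit contributes €255.53 − €99.68 = €155.85.
Fixed costs = break-even units × CM = 75,446 × €155.85 = €11,758,259.10.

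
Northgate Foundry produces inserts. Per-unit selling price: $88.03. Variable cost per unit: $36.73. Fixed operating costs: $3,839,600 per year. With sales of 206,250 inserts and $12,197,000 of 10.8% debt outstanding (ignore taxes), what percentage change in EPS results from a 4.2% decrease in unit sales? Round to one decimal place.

Contribution at this volume is 206,250 × $51.30 = $10,580,625.00.
Subtracting fixed costs: EBIT = $10,580,625.00 − $3,839,600 = $6,741,025.00.
After interest of $1,317,276.00, pre-tax earnings = $5,423,749.00.
DCL = total CM / (EBIT − I) = $10,580,625.00 / $5,423,749.00 = 1.9508.
%ΔEPS = DCL × %ΔSales = 1.9508 × -4.2% = -8.2%.

-8.2%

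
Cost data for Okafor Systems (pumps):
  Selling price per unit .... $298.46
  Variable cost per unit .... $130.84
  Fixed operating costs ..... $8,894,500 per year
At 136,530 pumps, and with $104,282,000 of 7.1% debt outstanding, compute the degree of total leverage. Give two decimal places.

At 136,530 units, contribution = 136,530 × $167.62 = $22,885,158.60.
Subtracting fixed costs: EBIT = $22,885,158.60 − $8,894,500 = $13,990,658.60. Interest = $7,404,022.00, so EBIT − I = $6,586,636.60.
DCL = contribution ÷ (EBIT − I) = $22,885,158.60 ÷ $6,586,636.60 = 3.4745.

3.47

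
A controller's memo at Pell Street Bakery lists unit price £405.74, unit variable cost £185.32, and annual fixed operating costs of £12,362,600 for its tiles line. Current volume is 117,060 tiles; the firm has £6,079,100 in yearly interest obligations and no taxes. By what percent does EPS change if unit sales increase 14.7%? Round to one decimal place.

At 117,060 units, contribution = 117,060 × £220.42 = £25,802,365.20.
Subtracting fixed costs: EBIT = £25,802,365.20 − £12,362,600 = £13,439,765.20.
Interest = £6,079,100.00, so EBIT − I = £7,360,665.20.
DCL = total CM / (EBIT − I) = £25,802,365.20 / £7,360,665.20 = 3.5054.
%ΔEPS = DCL × %ΔSales = 3.5054 × +14.7% = +51.5%.

+51.5%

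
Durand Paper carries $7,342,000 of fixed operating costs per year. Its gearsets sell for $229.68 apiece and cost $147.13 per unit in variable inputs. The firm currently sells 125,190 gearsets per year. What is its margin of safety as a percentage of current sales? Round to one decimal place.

29.0%

Unit CM = price − variable cost = $229.68 − $147.13 = $82.55. Break-even units = $7,342,000 ÷ $82.55 = 88,940.04; break-even revenue = 88,940.04 × $229.68 = $20,427,747.55.
Actual sales revenue = 125,190 × $229.68 = $28,753,639.20.
Margin of safety = ($28,753,639.20 − $20,427,747.55) ÷ $28,753,639.20 = 29.0%.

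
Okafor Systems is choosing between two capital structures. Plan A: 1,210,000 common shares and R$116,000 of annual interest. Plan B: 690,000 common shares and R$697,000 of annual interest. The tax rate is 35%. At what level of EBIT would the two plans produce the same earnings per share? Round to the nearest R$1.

R$1,467,942

Set EPS_A = EPS_B: (EBIT − R$116,000)(1 − 0.35) ÷ 1,210,000 = (EBIT − R$697,000)(1 − 0.35) ÷ 690,000.
The (1 − t) factor cancels: (EBIT − 116,000) × 690,000 = (EBIT − 697,000) × 1,210,000.
Solving, EBIT = (697,000·1,210,000 − 116,000·690,000) / (1,210,000 − 690,000) = 763,330,000,000 / 520,000 = 1,467,942.31.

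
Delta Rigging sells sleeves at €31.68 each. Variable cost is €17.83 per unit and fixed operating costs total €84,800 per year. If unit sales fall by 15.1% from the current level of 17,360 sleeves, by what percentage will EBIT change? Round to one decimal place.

-23.3%

Total contribution margin = 17,360 × €13.85 = €240,436.00.
Subtracting fixed costs: EBIT = €240,436.00 − €84,800 = €155,636.00.
DOL = contribution ÷ EBIT = €240,436.00 ÷ €155,636.00 = 1.5449.
Operating income changes by 1.5449 × -15.1% = -23.3%.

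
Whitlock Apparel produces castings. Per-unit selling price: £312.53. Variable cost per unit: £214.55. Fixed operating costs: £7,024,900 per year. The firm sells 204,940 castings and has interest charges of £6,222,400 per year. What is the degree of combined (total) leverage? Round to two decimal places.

2.94

At 204,940 units, contribution = 204,940 × £97.98 = £20,080,021.20.
Operating income = contribution − fixed costs = £20,080,021.20 − £7,024,900 = £13,055,121.20. Interest = £6,222,400.00, so EBIT − I = £6,832,721.20.
Degree of total leverage = total CM / (EBIT − interest) = £20,080,021.20 / £6,832,721.20 = 2.9388.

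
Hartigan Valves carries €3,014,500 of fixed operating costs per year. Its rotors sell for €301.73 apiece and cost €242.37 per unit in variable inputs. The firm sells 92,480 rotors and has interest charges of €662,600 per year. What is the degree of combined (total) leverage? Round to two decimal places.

At 92,480 units, contribution = 92,480 × €59.36 = €5,489,612.80.
EBIT = €5,489,612.80 − €3,014,500 = €2,475,112.80. Interest = €662,600.00.
DOL = €5,489,612.80 ÷ €2,475,112.80 = 2.2179; DFL = €2,475,112.80 ÷ €1,812,512.80 = 1.3656.
DCL = DOL × DFL = 2.2179 × 1.3656 = 3.0288.

3.03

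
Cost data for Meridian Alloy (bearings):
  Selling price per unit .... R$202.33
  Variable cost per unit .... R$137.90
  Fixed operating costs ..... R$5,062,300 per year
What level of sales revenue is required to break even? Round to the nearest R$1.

Contribution margin per unit = R$202.33 − R$137.90 = R$64.43, a CM ratio of R$64.43 ÷ R$202.33 = 0.3184.
Break-even sales = FC ÷ CM ratio = R$5,062,300 × R$202.33 / R$64.43 = R$15,897,178.

R$15,897,178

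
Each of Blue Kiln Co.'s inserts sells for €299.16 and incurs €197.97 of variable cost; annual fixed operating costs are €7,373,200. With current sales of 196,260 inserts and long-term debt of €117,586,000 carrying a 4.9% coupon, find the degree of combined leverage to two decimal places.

At 196,260 units, contribution = 196,260 × €101.19 = €19,859,549.40.
Operating income = contribution − fixed costs = €19,859,549.40 − €7,373,200 = €12,486,349.40. Interest = €5,761,714.00.
DOL = €19,859,549.40 ÷ €12,486,349.40 = 1.5905; DFL = €12,486,349.40 ÷ €6,724,635.40 = 1.8568.
DCL = DOL × DFL = 1.5905 × 1.8568 = 2.9532.

2.95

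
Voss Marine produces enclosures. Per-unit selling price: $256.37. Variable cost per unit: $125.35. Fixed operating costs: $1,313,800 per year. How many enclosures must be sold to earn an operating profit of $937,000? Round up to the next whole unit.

Contribution margin per unit = $256.37 − $125.35 = $131.02.
Units = (FC + target) / CM = ($1,313,800 + $937,000) / $131.02 = 17,179.06, so 17,180 enclosures.

17,180 enclosures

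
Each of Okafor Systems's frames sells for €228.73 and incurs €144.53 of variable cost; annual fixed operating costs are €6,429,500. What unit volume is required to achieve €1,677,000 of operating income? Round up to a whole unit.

96,277 frames

Contribution margin per unit = €228.73 − €144.53 = €84.20.
Need Q such that Q × €84.20 − €6,429,500 = €1,677,000, i.e. Q = €8,106,500 / €84.20 = 96,276.72 → 96,277.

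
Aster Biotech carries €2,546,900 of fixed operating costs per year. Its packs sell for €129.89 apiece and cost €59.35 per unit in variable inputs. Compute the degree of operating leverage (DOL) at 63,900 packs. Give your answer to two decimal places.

Contribution at this volume is 63,900 × €70.54 = €4,507,506.00.
EBIT = €4,507,506.00 − €2,546,900 = €1,960,606.00.
DOL = contribution ÷ EBIT = €4,507,506.00 ÷ €1,960,606.00 = 2.2990.

2.30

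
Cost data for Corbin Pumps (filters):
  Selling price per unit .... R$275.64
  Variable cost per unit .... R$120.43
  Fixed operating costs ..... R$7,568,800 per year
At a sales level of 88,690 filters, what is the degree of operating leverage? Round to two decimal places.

2.22

Total contribution margin = 88,690 × R$155.21 = R$13,765,574.90.
Operating income = contribution − fixed costs = R$13,765,574.90 − R$7,568,800 = R$6,196,774.90.
Degree of operating leverage = R$13,765,574.90 / R$6,196,774.90 = 2.2214.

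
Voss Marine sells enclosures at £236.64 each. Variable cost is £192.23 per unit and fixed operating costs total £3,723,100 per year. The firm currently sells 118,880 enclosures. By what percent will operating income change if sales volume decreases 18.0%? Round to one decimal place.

-61.1%

Total contribution margin = 118,880 × £44.41 = £5,279,460.80.
EBIT = £5,279,460.80 − £3,723,100 = £1,556,360.80.
Degree of operating leverage = £5,279,460.80 / £1,556,360.80 = 3.3922.
So EBIT moves 3.3922 × (-18.0%) = -61.1%.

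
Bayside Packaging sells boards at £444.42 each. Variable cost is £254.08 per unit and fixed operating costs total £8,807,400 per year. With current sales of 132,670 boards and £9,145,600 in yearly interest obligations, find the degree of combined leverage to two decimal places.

3.46

Total contribution margin = 132,670 × £190.34 = £25,252,407.80.
Operating income = contribution − fixed costs = £25,252,407.80 − £8,807,400 = £16,445,007.80. Interest = £9,145,600.00, so EBIT − I = £7,299,407.80.
Degree of total leverage = total CM / (EBIT − interest) = £25,252,407.80 / £7,299,407.80 = 3.4595.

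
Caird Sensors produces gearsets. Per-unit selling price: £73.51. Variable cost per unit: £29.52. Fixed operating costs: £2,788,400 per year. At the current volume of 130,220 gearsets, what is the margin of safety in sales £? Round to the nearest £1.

Each unit contributes £73.51 − £29.52 = £43.99. Break-even units = £2,788,400 ÷ £43.99 = 63,387.13; break-even revenue = 63,387.13 × £73.51 = £4,659,588.18.
Actual sales revenue = 130,220 × £73.51 = £9,572,472.20.
Margin of safety = £9,572,472.20 − £4,659,588.18 = £4,912,884.

£4,912,884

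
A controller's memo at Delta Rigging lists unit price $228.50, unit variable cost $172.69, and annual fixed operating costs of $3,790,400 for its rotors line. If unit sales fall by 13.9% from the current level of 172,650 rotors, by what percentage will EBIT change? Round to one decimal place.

-22.9%

Contribution at this volume is 172,650 × $55.81 = $9,635,596.50.
EBIT = $9,635,596.50 − $3,790,400 = $5,845,196.50.
Degree of operating leverage = $9,635,596.50 / $5,845,196.50 = 1.6485.
Operating income changes by 1.6485 × -13.9% = -22.9%.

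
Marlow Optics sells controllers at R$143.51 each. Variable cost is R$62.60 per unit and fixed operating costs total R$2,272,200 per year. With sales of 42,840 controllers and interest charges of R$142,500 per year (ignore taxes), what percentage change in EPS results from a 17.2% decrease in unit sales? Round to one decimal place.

-56.7%

At 42,840 units, contribution = 42,840 × R$80.91 = R$3,466,184.40.
Operating income = contribution − fixed costs = R$3,466,184.40 − R$2,272,200 = R$1,193,984.40.
Interest = R$142,500.00, so EBIT − I = R$1,051,484.40.
Degree of combined leverage = contribution ÷ (EBIT − I) = R$3,466,184.40 ÷ R$1,051,484.40 = 3.2965.
EPS therefore changes by 3.2965 × (-17.2%) = -56.7%.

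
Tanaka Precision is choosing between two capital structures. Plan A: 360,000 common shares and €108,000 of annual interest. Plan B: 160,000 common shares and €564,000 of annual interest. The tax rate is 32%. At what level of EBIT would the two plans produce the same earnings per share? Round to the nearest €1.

At indifference, (EBIT − 108,000)(1 − t)/360,000 = (EBIT − 564,000)(1 − t)/160,000.
The (1 − t) factor cancels: (EBIT − 108,000) × 160,000 = (EBIT − 564,000) × 360,000.
EBIT × (360,000 − 160,000) = 564,000 × 360,000 − 108,000 × 160,000 = 185,760,000,000, so EBIT = 185,760,000,000 ÷ 200,000 = 928,800.00.

€928,800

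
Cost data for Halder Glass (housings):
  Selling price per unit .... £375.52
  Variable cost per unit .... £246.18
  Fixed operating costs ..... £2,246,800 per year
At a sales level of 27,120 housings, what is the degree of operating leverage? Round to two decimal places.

2.78

Total contribution margin = 27,120 × £129.34 = £3,507,700.80.
Subtracting fixed costs: EBIT = £3,507,700.80 − £2,246,800 = £1,260,900.80.
Degree of operating leverage = £3,507,700.80 / £1,260,900.80 = 2.7819.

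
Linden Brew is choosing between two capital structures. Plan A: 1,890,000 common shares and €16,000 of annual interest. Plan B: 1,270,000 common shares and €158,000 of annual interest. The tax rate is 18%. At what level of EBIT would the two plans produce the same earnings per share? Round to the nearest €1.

At indifference, (EBIT − 16,000)(1 − t)/1,890,000 = (EBIT − 158,000)(1 − t)/1,270,000.
Cancelling (1 − t) and cross-multiplying: 1,270,000·(EBIT − 16,000) = 1,890,000·(EBIT − 158,000).
EBIT × (1,890,000 − 1,270,000) = 158,000 × 1,890,000 − 16,000 × 1,270,000 = 278,300,000,000, so EBIT = 278,300,000,000 ÷ 620,000 = 448,870.97.

€448,871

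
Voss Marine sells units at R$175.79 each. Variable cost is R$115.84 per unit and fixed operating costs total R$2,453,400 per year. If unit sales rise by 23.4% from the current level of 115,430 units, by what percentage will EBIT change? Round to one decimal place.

+36.3%

Contribution at this volume is 115,430 × R$59.95 = R$6,920,028.50.
Operating income = contribution − fixed costs = R$6,920,028.50 − R$2,453,400 = R$4,466,628.50.
Degree of operating leverage = R$6,920,028.50 / R$4,466,628.50 = 1.5493.
Operating income changes by 1.5493 × +23.4% = +36.3%.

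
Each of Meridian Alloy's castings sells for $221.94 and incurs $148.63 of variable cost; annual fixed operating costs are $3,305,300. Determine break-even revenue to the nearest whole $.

$10,006,524

CM per unit = $221.94 − $148.63 = $73.31; CM ratio = $73.31 / $221.94 = 0.3303.
Break-even revenue = fixed costs × price ÷ CM = $3,305,300 × $221.94 ÷ $73.31 = $10,006,524.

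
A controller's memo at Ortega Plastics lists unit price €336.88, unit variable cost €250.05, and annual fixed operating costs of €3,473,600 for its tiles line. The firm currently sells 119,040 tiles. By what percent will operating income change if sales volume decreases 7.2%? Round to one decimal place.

Total contribution margin = 119,040 × €86.83 = €10,336,243.20.
Subtracting fixed costs: EBIT = €10,336,243.20 − €3,473,600 = €6,862,643.20.
So DOL = total CM / EBIT = €10,336,243.20 / €6,862,643.20 = 1.5062.
%ΔEBIT = DOL × %ΔSales = 1.5062 × -7.2% = -10.8%.

-10.8%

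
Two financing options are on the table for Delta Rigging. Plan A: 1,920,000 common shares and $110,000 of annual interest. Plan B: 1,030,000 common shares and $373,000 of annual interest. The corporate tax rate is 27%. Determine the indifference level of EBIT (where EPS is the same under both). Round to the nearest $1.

Set EPS_A = EPS_B: (EBIT − $110,000)(1 − 0.27) ÷ 1,920,000 = (EBIT − $373,000)(1 − 0.27) ÷ 1,030,000.
The (1 − t) factor cancels: (EBIT − 110,000) × 1,030,000 = (EBIT − 373,000) × 1,920,000.
EBIT × (1,920,000 − 1,030,000) = 373,000 × 1,920,000 − 110,000 × 1,030,000 = 602,860,000,000, so EBIT = 602,860,000,000 ÷ 890,000 = 677,370.79.

$677,371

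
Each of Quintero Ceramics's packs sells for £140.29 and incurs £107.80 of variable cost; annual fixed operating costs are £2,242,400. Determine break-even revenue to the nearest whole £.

£9,682,558

Contribution margin per unit = £140.29 − £107.80 = £32.49, a CM ratio of £32.49 ÷ £140.29 = 0.2316.
Break-even sales = FC ÷ CM ratio = £2,242,400 × £140.29 / £32.49 = £9,682,558.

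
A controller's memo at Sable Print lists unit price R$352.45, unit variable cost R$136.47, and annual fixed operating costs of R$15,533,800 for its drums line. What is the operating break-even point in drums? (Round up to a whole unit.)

71,923 drums

Contribution margin per unit = R$352.45 − R$136.47 = R$215.98.
Units to break even: R$15,533,800 ÷ R$215.98 = 71,922.40, rounded up to 71,923.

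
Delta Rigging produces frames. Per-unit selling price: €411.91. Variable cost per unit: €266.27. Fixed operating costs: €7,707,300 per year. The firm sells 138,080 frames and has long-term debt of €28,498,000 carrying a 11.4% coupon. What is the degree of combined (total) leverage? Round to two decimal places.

At 138,080 units, contribution = 138,080 × €145.64 = €20,109,971.20.
Subtracting fixed costs: EBIT = €20,109,971.20 − €7,707,300 = €12,402,671.20. Interest = €3,248,772.00.
DOL = €20,109,971.20 ÷ €12,402,671.20 = 1.6214; DFL = €12,402,671.20 ÷ €9,153,899.20 = 1.3549.
DCL = DOL × DFL = 1.6214 × 1.3549 = 2.1968.

2.20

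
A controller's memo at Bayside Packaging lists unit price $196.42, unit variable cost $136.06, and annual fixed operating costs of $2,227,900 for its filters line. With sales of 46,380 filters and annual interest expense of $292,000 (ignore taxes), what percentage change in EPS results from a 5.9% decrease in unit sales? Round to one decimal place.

Contribution at this volume is 46,380 × $60.36 = $2,799,496.80.
Operating income = contribution − fixed costs = $2,799,496.80 − $2,227,900 = $571,596.80.
After interest of $292,000.00, pre-tax earnings = $279,596.80.
Degree of combined leverage = contribution ÷ (EBIT − I) = $2,799,496.80 ÷ $279,596.80 = 10.0126.
EPS therefore changes by 10.0126 × (-5.9%) = -59.1%.

-59.1%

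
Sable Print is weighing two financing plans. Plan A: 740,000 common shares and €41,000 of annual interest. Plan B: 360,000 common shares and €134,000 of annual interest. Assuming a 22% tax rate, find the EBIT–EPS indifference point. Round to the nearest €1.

Set EPS_A = EPS_B: (EBIT − €41,000)(1 − 0.22) ÷ 740,000 = (EBIT − €134,000)(1 − 0.22) ÷ 360,000.
The (1 − t) factor cancels: (EBIT − 41,000) × 360,000 = (EBIT − 134,000) × 740,000.
Solving, EBIT = (134,000·740,000 − 41,000·360,000) / (740,000 − 360,000) = 84,400,000,000 / 380,000 = 222,105.26.

€222,105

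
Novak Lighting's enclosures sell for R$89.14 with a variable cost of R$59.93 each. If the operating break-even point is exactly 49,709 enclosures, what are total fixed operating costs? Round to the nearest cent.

R$1,451,999.89

Contribution margin per unit = R$89.14 − R$59.93 = R$29.21.
Fixed costs = break-even units × CM = 49,709 × R$29.21 = R$1,451,999.89.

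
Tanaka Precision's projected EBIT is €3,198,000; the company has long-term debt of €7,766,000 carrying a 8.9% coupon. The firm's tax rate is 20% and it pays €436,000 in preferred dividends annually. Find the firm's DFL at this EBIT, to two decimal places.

Annual interest charges come to €691,174.00.
Pre-tax preferred-dividend burden = €436,000 ÷ (1 − 0.20) = €545,000.00.
DFL = EBIT ÷ [EBIT − I − D_p/(1−t)] = €3,198,000 ÷ [€3,198,000 − €691,174.00 − €545,000.00] = €3,198,000 ÷ €1,961,826.00 = 1.6301.

1.63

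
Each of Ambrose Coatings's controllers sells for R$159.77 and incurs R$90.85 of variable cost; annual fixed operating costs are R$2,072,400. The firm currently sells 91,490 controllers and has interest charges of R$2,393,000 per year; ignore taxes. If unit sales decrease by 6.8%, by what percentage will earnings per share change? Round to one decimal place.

-23.3%

Total contribution margin = 91,490 × R$68.92 = R$6,305,490.80.
Operating income = contribution − fixed costs = R$6,305,490.80 − R$2,072,400 = R$4,233,090.80.
After interest of R$2,393,000.00, pre-tax earnings = R$1,840,090.80.
Degree of combined leverage = contribution ÷ (EBIT − I) = R$6,305,490.80 ÷ R$1,840,090.80 = 3.4267.
%ΔEPS = DCL × %ΔSales = 3.4267 × -6.8% = -23.3%.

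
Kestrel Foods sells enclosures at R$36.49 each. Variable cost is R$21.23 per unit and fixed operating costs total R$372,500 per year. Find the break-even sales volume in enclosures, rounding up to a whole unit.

24,411 enclosures

Contribution margin per unit = R$36.49 − R$21.23 = R$15.26.
Break-even Q = R$372,500 / R$15.26 = 24,410.22 → 24,411 enclosures.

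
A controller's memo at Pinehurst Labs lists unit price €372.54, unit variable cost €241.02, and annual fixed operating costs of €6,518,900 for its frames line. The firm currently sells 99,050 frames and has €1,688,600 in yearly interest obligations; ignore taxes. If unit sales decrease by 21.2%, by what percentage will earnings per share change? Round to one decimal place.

At 99,050 units, contribution = 99,050 × €131.52 = €13,027,056.00.
Operating income = contribution − fixed costs = €13,027,056.00 − €6,518,900 = €6,508,156.00.
After interest of €1,688,600.00, pre-tax earnings = €4,819,556.00.
DCL = total CM / (EBIT − I) = €13,027,056.00 / €4,819,556.00 = 2.7030.
EPS therefore changes by 2.7030 × (-21.2%) = -57.3%.

-57.3%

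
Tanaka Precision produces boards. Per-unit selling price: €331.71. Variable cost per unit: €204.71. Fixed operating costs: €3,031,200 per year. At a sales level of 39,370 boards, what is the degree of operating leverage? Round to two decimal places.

2.54

At 39,370 units, contribution = 39,370 × €127.00 = €4,999,990.00.
EBIT = €4,999,990.00 − €3,031,200 = €1,968,790.00.
So DOL = total CM / EBIT = €4,999,990.00 / €1,968,790.00 = 2.5396.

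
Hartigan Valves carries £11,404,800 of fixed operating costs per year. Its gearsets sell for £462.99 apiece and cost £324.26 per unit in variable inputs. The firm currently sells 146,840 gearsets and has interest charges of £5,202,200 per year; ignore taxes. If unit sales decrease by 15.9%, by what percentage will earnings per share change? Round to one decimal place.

Total contribution margin = 146,840 × £138.73 = £20,371,113.20.
Subtracting fixed costs: EBIT = £20,371,113.20 − £11,404,800 = £8,966,313.20.
Interest = £5,202,200.00, so EBIT − I = £3,764,113.20.
DCL = total CM / (EBIT − I) = £20,371,113.20 / £3,764,113.20 = 5.4119.
EPS therefore changes by 5.4119 × (-15.9%) = -86.0%.

-86.0%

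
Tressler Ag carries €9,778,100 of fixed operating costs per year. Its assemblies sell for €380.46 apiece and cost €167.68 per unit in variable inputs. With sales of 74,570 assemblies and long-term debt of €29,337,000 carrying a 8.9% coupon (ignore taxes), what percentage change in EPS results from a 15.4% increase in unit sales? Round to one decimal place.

At 74,570 units, contribution = 74,570 × €212.78 = €15,867,004.60.
Subtracting fixed costs: EBIT = €15,867,004.60 − €9,778,100 = €6,088,904.60.
Interest = €2,610,993.00, so EBIT − I = €3,477,911.60.
Degree of combined leverage = contribution ÷ (EBIT − I) = €15,867,004.60 ÷ €3,477,911.60 = 4.5622.
EPS therefore changes by 4.5622 × (+15.4%) = +70.3%.

+70.3%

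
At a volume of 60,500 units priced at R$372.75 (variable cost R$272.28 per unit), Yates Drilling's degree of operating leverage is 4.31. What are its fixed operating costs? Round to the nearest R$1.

R$4,668,125

At 60,500 units, contribution = 60,500 × R$100.47 = R$6,078,435.00.
Since DOL = CM ÷ EBIT, EBIT = R$6,078,435.00 ÷ 4.31 = R$1,410,309.74.
Fixed costs = CM − EBIT = R$6,078,435.00 − R$1,410,309.74 = R$4,668,125.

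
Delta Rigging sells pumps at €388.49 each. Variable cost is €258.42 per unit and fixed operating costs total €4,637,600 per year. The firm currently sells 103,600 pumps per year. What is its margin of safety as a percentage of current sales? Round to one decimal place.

65.6%

Contribution margin per unit = €388.49 − €258.42 = €130.07. Break-even units = €4,637,600 ÷ €130.07 = 35,654.65; break-even revenue = 35,654.65 × €388.49 = €13,851,474.01.
Actual sales revenue = 103,600 × €388.49 = €40,247,564.00.
Margin of safety = (€40,247,564.00 − €13,851,474.01) ÷ €40,247,564.00 = 65.6%.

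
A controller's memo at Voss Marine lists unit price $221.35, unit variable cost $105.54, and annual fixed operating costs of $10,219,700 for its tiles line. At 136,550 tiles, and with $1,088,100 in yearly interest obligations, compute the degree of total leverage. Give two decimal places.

3.51

Total contribution margin = 136,550 × $115.81 = $15,813,855.50.
Subtracting fixed costs: EBIT = $15,813,855.50 − $10,219,700 = $5,594,155.50. Interest = $1,088,100.00, so EBIT − I = $4,506,055.50.
DCL = contribution ÷ (EBIT − I) = $15,813,855.50 ÷ $4,506,055.50 = 3.5095.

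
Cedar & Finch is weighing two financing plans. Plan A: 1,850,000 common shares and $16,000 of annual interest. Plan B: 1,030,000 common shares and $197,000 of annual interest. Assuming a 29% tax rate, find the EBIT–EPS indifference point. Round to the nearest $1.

$424,354

Set EPS_A = EPS_B: (EBIT − $16,000)(1 − 0.29) ÷ 1,850,000 = (EBIT − $197,000)(1 − 0.29) ÷ 1,030,000.
The (1 − t) factor cancels: (EBIT − 16,000) × 1,030,000 = (EBIT − 197,000) × 1,850,000.
Solving, EBIT = (197,000·1,850,000 − 16,000·1,030,000) / (1,850,000 − 1,030,000) = 347,970,000,000 / 820,000 = 424,353.66.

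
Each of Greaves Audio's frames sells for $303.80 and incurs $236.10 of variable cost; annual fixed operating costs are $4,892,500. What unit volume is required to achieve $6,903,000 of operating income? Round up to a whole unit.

Each unit contributes $303.80 − $236.10 = $67.70.
Units = (FC + target) / CM = ($4,892,500 + $6,903,000) / $67.70 = 174,231.91, so 174,232 frames.

174,232 frames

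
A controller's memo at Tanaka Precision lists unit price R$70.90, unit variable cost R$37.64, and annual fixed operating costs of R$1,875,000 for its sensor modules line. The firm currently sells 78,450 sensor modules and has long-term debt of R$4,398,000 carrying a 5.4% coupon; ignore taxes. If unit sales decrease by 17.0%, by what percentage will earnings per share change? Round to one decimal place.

Total contribution margin = 78,450 × R$33.26 = R$2,609,247.00.
Operating income = contribution − fixed costs = R$2,609,247.00 − R$1,875,000 = R$734,247.00.
Interest = R$237,492.00, so EBIT − I = R$496,755.00.
DCL = total CM / (EBIT − I) = R$2,609,247.00 / R$496,755.00 = 5.2526.
EPS therefore changes by 5.2526 × (-17.0%) = -89.3%.

-89.3%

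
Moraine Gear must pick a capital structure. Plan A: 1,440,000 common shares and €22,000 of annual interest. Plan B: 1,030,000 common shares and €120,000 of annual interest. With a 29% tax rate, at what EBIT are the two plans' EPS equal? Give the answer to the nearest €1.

At indifference, (EBIT − 22,000)(1 − t)/1,440,000 = (EBIT − 120,000)(1 − t)/1,030,000.
The (1 − t) factor cancels: (EBIT − 22,000) × 1,030,000 = (EBIT − 120,000) × 1,440,000.
EBIT × (1,440,000 − 1,030,000) = 120,000 × 1,440,000 − 22,000 × 1,030,000 = 150,140,000,000, so EBIT = 150,140,000,000 ÷ 410,000 = 366,195.12.

€366,195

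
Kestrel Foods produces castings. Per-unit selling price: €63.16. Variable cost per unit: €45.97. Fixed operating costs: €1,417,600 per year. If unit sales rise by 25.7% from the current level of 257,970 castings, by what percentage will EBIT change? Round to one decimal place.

+37.8%

At 257,970 units, contribution = 257,970 × €17.19 = €4,434,504.30.
EBIT = €4,434,504.30 − €1,417,600 = €3,016,904.30.
Degree of operating leverage = €4,434,504.30 / €3,016,904.30 = 1.4699.
So EBIT moves 1.4699 × (+25.7%) = +37.8%.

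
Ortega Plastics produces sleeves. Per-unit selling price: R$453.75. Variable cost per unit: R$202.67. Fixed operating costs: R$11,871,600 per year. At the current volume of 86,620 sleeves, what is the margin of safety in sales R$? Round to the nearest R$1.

R$17,849,553

Unit CM = price − variable cost = R$453.75 − R$202.67 = R$251.08. Break-even units = R$11,871,600 ÷ R$251.08 = 47,282.14; break-even revenue = 47,282.14 × R$453.75 = R$21,454,271.55.
Current sales = 86,620 × R$453.75 = R$39,303,825.00.
Margin of safety = R$39,303,825.00 − R$21,454,271.55 = R$17,849,553.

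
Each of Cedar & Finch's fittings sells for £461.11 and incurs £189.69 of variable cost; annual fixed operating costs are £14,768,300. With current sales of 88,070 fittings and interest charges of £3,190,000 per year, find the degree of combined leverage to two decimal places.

4.02

Contribution at this volume is 88,070 × £271.42 = £23,903,959.40.
Subtracting fixed costs: EBIT = £23,903,959.40 − £14,768,300 = £9,135,659.40. Interest = £3,190,000.00.
DOL = £23,903,959.40 ÷ £9,135,659.40 = 2.6166; DFL = £9,135,659.40 ÷ £5,945,659.40 = 1.5365.
DCL = DOL × DFL = 2.6166 × 1.5365 = 4.0204.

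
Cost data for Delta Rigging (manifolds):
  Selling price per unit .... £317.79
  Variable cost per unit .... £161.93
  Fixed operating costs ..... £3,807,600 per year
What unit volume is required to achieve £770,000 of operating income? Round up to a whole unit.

Each unit contributes £317.79 − £161.93 = £155.86.
Need Q such that Q × £155.86 − £3,807,600 = £770,000, i.e. Q = £4,577,600 / £155.86 = 29,369.95 → 29,370.

29,370 manifolds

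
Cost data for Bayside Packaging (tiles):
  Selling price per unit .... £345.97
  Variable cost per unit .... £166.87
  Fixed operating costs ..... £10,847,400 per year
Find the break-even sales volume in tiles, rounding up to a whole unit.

60,567 tiles

Unit CM = price − variable cost = £345.97 − £166.87 = £179.10.
Units to break even: £10,847,400 ÷ £179.10 = 60,566.16, rounded up to 60,567.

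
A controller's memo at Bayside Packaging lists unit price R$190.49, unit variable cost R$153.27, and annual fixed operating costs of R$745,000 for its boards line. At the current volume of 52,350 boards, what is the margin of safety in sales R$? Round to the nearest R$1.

R$6,159,281

Contribution margin per unit = R$190.49 − R$153.27 = R$37.22. Break-even units = R$745,000 ÷ R$37.22 = 20,016.12; break-even revenue = 20,016.12 × R$190.49 = R$3,812,870.77.
Actual sales revenue = 52,350 × R$190.49 = R$9,972,151.50.
Margin of safety = R$9,972,151.50 − R$3,812,870.77 = R$6,159,281.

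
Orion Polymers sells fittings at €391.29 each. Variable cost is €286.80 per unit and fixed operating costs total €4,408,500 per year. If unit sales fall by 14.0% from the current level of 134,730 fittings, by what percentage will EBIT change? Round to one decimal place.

-20.4%

At 134,730 units, contribution = 134,730 × €104.49 = €14,077,937.70.
Operating income = contribution − fixed costs = €14,077,937.70 − €4,408,500 = €9,669,437.70.
Degree of operating leverage = €14,077,937.70 / €9,669,437.70 = 1.4559.
So EBIT moves 1.4559 × (-14.0%) = -20.4%.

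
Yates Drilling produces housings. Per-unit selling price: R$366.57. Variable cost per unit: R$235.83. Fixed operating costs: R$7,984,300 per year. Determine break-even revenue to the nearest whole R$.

CM per unit = R$366.57 − R$235.83 = R$130.74; CM ratio = R$130.74 / R$366.57 = 0.3567.
Break-even sales = FC ÷ CM ratio = R$7,984,300 × R$366.57 / R$130.74 = R$22,386,453.

R$22,386,453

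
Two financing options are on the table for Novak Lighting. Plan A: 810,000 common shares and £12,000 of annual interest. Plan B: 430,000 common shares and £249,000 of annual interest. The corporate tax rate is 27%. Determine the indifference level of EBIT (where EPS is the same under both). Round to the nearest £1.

At indifference, (EBIT − 12,000)(1 − t)/810,000 = (EBIT − 249,000)(1 − t)/430,000.
Cancelling (1 − t) and cross-multiplying: 430,000·(EBIT − 12,000) = 810,000·(EBIT − 249,000).
Solving, EBIT = (249,000·810,000 − 12,000·430,000) / (810,000 − 430,000) = 196,530,000,000 / 380,000 = 517,184.21.

£517,184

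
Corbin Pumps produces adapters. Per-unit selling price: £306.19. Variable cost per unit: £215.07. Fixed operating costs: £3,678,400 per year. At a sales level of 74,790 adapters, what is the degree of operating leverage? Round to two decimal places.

Total contribution margin = 74,790 × £91.12 = £6,814,864.80.
Subtracting fixed costs: EBIT = £6,814,864.80 − £3,678,400 = £3,136,464.80.
Degree of operating leverage = £6,814,864.80 / £3,136,464.80 = 2.1728.

2.17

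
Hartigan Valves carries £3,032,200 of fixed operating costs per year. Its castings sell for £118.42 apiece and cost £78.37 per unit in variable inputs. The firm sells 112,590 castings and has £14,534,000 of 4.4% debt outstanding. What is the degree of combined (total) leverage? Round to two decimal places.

5.38

Contribution at this volume is 112,590 × £40.05 = £4,509,229.50.
EBIT = £4,509,229.50 − £3,032,200 = £1,477,029.50. Interest = £639,496.00.
DOL = £4,509,229.50 ÷ £1,477,029.50 = 3.0529; DFL = £1,477,029.50 ÷ £837,533.50 = 1.7635.
DCL = DOL × DFL = 3.0529 × 1.7635 = 5.3838.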